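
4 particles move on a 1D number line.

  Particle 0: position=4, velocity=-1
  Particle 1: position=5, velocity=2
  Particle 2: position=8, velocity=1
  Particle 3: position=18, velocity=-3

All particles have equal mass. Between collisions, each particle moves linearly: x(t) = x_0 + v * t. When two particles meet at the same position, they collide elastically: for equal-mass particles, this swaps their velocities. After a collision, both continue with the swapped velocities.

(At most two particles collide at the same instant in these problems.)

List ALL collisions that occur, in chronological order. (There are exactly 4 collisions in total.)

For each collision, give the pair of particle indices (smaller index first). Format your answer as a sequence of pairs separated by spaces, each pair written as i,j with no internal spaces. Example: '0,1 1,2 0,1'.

Answer: 2,3 1,2 2,3 0,1

Derivation:
Collision at t=5/2: particles 2 and 3 swap velocities; positions: p0=3/2 p1=10 p2=21/2 p3=21/2; velocities now: v0=-1 v1=2 v2=-3 v3=1
Collision at t=13/5: particles 1 and 2 swap velocities; positions: p0=7/5 p1=51/5 p2=51/5 p3=53/5; velocities now: v0=-1 v1=-3 v2=2 v3=1
Collision at t=3: particles 2 and 3 swap velocities; positions: p0=1 p1=9 p2=11 p3=11; velocities now: v0=-1 v1=-3 v2=1 v3=2
Collision at t=7: particles 0 and 1 swap velocities; positions: p0=-3 p1=-3 p2=15 p3=19; velocities now: v0=-3 v1=-1 v2=1 v3=2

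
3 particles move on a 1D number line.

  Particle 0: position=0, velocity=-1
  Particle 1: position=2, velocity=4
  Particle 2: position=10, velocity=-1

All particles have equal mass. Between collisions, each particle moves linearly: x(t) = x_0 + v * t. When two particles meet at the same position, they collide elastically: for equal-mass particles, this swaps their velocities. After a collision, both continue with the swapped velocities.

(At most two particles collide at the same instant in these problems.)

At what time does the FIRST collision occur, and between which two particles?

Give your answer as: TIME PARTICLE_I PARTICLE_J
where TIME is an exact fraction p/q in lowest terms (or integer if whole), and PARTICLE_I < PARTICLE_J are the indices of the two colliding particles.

Answer: 8/5 1 2

Derivation:
Pair (0,1): pos 0,2 vel -1,4 -> not approaching (rel speed -5 <= 0)
Pair (1,2): pos 2,10 vel 4,-1 -> gap=8, closing at 5/unit, collide at t=8/5
Earliest collision: t=8/5 between 1 and 2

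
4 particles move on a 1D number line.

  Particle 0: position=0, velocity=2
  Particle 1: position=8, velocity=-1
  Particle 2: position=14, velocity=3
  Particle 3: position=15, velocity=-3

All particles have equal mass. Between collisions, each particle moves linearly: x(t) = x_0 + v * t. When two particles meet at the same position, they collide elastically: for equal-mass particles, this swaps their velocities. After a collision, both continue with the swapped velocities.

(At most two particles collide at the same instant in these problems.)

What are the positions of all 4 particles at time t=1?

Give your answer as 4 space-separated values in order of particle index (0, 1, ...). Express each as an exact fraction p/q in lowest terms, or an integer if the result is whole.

Collision at t=1/6: particles 2 and 3 swap velocities; positions: p0=1/3 p1=47/6 p2=29/2 p3=29/2; velocities now: v0=2 v1=-1 v2=-3 v3=3
Advance to t=1 (no further collisions before then); velocities: v0=2 v1=-1 v2=-3 v3=3; positions = 2 7 12 17

Answer: 2 7 12 17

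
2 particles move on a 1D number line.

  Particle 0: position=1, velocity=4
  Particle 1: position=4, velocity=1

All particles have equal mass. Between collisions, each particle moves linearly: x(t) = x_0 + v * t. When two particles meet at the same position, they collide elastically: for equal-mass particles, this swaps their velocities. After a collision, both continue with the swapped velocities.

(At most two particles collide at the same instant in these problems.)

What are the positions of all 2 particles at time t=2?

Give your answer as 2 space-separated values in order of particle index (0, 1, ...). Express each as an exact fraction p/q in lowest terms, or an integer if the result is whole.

Collision at t=1: particles 0 and 1 swap velocities; positions: p0=5 p1=5; velocities now: v0=1 v1=4
Advance to t=2 (no further collisions before then); velocities: v0=1 v1=4; positions = 6 9

Answer: 6 9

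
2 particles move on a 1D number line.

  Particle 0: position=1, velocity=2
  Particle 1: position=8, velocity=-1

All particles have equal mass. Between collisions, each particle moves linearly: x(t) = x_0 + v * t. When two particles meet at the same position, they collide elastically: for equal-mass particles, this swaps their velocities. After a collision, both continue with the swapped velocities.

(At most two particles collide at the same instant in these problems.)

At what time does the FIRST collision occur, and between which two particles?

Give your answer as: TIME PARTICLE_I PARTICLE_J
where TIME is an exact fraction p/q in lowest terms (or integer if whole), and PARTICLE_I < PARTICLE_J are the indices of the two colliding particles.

Pair (0,1): pos 1,8 vel 2,-1 -> gap=7, closing at 3/unit, collide at t=7/3
Earliest collision: t=7/3 between 0 and 1

Answer: 7/3 0 1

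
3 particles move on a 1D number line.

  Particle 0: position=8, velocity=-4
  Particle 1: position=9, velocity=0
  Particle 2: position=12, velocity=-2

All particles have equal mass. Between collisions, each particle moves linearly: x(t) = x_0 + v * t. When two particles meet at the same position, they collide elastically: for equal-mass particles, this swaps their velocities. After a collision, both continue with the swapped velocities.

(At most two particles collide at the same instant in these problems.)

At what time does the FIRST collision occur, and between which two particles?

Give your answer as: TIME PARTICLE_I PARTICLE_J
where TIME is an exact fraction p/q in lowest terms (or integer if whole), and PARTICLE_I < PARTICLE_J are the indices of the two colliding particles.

Pair (0,1): pos 8,9 vel -4,0 -> not approaching (rel speed -4 <= 0)
Pair (1,2): pos 9,12 vel 0,-2 -> gap=3, closing at 2/unit, collide at t=3/2
Earliest collision: t=3/2 between 1 and 2

Answer: 3/2 1 2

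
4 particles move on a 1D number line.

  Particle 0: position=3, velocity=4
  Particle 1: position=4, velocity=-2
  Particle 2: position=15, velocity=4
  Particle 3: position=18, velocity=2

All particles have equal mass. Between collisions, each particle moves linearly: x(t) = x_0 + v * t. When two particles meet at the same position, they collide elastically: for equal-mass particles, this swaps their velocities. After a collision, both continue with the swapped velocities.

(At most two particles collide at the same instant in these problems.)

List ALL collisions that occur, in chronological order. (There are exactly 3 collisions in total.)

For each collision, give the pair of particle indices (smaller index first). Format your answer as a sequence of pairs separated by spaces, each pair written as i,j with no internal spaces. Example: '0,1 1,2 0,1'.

Collision at t=1/6: particles 0 and 1 swap velocities; positions: p0=11/3 p1=11/3 p2=47/3 p3=55/3; velocities now: v0=-2 v1=4 v2=4 v3=2
Collision at t=3/2: particles 2 and 3 swap velocities; positions: p0=1 p1=9 p2=21 p3=21; velocities now: v0=-2 v1=4 v2=2 v3=4
Collision at t=15/2: particles 1 and 2 swap velocities; positions: p0=-11 p1=33 p2=33 p3=45; velocities now: v0=-2 v1=2 v2=4 v3=4

Answer: 0,1 2,3 1,2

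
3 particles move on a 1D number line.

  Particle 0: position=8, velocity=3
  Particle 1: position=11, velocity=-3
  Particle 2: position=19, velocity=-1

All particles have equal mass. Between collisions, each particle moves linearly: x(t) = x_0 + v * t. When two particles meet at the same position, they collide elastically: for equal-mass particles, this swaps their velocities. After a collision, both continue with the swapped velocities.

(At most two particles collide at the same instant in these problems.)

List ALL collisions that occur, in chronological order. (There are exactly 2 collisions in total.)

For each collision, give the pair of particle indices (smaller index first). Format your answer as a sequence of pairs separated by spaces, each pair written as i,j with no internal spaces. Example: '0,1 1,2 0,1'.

Answer: 0,1 1,2

Derivation:
Collision at t=1/2: particles 0 and 1 swap velocities; positions: p0=19/2 p1=19/2 p2=37/2; velocities now: v0=-3 v1=3 v2=-1
Collision at t=11/4: particles 1 and 2 swap velocities; positions: p0=11/4 p1=65/4 p2=65/4; velocities now: v0=-3 v1=-1 v2=3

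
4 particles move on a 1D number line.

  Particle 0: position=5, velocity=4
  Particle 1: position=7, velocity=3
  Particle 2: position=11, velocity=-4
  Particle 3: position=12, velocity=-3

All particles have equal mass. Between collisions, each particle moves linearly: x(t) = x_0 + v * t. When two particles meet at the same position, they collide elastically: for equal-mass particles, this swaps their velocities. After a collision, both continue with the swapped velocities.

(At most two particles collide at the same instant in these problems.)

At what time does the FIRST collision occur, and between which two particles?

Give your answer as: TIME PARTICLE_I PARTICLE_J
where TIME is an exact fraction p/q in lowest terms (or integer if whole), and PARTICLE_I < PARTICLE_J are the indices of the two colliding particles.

Answer: 4/7 1 2

Derivation:
Pair (0,1): pos 5,7 vel 4,3 -> gap=2, closing at 1/unit, collide at t=2
Pair (1,2): pos 7,11 vel 3,-4 -> gap=4, closing at 7/unit, collide at t=4/7
Pair (2,3): pos 11,12 vel -4,-3 -> not approaching (rel speed -1 <= 0)
Earliest collision: t=4/7 between 1 and 2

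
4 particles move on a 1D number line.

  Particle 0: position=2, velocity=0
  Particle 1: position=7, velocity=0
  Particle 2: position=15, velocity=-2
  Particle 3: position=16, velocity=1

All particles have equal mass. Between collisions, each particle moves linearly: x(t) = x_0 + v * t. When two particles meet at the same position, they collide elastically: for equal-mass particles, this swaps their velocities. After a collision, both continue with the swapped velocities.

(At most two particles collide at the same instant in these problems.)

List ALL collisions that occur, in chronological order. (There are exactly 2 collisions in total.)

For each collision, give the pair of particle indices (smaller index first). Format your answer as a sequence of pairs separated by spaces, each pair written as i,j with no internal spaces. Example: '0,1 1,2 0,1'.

Answer: 1,2 0,1

Derivation:
Collision at t=4: particles 1 and 2 swap velocities; positions: p0=2 p1=7 p2=7 p3=20; velocities now: v0=0 v1=-2 v2=0 v3=1
Collision at t=13/2: particles 0 and 1 swap velocities; positions: p0=2 p1=2 p2=7 p3=45/2; velocities now: v0=-2 v1=0 v2=0 v3=1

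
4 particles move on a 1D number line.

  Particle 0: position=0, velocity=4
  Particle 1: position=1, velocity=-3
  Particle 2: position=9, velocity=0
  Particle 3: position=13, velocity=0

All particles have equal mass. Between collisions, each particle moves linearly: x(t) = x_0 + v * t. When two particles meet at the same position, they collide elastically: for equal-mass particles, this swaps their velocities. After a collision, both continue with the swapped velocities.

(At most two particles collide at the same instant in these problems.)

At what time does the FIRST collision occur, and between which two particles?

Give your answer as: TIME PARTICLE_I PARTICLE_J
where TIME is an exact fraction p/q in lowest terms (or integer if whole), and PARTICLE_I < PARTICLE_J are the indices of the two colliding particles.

Answer: 1/7 0 1

Derivation:
Pair (0,1): pos 0,1 vel 4,-3 -> gap=1, closing at 7/unit, collide at t=1/7
Pair (1,2): pos 1,9 vel -3,0 -> not approaching (rel speed -3 <= 0)
Pair (2,3): pos 9,13 vel 0,0 -> not approaching (rel speed 0 <= 0)
Earliest collision: t=1/7 between 0 and 1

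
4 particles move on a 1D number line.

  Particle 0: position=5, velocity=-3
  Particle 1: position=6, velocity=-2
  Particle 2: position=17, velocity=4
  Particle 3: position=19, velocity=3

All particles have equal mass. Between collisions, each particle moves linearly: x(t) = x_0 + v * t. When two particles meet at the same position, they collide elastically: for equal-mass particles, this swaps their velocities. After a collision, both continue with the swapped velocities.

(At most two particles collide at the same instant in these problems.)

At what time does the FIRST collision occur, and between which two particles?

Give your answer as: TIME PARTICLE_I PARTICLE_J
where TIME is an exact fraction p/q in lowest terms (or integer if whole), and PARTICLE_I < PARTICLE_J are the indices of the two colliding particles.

Pair (0,1): pos 5,6 vel -3,-2 -> not approaching (rel speed -1 <= 0)
Pair (1,2): pos 6,17 vel -2,4 -> not approaching (rel speed -6 <= 0)
Pair (2,3): pos 17,19 vel 4,3 -> gap=2, closing at 1/unit, collide at t=2
Earliest collision: t=2 between 2 and 3

Answer: 2 2 3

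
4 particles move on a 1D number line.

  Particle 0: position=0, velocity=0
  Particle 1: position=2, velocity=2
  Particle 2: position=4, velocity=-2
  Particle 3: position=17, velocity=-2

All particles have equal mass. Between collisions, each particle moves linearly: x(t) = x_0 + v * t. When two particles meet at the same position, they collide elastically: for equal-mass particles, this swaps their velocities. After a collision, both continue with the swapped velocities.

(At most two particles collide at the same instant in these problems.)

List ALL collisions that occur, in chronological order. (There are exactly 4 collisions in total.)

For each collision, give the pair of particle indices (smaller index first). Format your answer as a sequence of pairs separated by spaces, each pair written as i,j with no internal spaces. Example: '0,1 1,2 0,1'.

Collision at t=1/2: particles 1 and 2 swap velocities; positions: p0=0 p1=3 p2=3 p3=16; velocities now: v0=0 v1=-2 v2=2 v3=-2
Collision at t=2: particles 0 and 1 swap velocities; positions: p0=0 p1=0 p2=6 p3=13; velocities now: v0=-2 v1=0 v2=2 v3=-2
Collision at t=15/4: particles 2 and 3 swap velocities; positions: p0=-7/2 p1=0 p2=19/2 p3=19/2; velocities now: v0=-2 v1=0 v2=-2 v3=2
Collision at t=17/2: particles 1 and 2 swap velocities; positions: p0=-13 p1=0 p2=0 p3=19; velocities now: v0=-2 v1=-2 v2=0 v3=2

Answer: 1,2 0,1 2,3 1,2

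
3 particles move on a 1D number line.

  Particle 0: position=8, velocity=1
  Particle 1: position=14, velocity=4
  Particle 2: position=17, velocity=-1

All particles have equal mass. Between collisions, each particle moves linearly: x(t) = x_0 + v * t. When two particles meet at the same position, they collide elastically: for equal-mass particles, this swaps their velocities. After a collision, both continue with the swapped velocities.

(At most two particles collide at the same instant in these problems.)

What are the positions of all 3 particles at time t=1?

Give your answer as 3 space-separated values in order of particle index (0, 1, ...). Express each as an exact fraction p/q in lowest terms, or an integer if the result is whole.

Collision at t=3/5: particles 1 and 2 swap velocities; positions: p0=43/5 p1=82/5 p2=82/5; velocities now: v0=1 v1=-1 v2=4
Advance to t=1 (no further collisions before then); velocities: v0=1 v1=-1 v2=4; positions = 9 16 18

Answer: 9 16 18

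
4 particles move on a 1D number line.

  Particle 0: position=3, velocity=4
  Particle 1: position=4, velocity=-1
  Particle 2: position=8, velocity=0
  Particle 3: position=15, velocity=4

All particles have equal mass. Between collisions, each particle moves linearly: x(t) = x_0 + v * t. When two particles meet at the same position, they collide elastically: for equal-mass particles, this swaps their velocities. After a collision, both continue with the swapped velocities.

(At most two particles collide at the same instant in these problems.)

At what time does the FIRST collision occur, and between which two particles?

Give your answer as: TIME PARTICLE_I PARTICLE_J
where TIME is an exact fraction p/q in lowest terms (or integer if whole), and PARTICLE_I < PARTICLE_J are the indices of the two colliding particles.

Answer: 1/5 0 1

Derivation:
Pair (0,1): pos 3,4 vel 4,-1 -> gap=1, closing at 5/unit, collide at t=1/5
Pair (1,2): pos 4,8 vel -1,0 -> not approaching (rel speed -1 <= 0)
Pair (2,3): pos 8,15 vel 0,4 -> not approaching (rel speed -4 <= 0)
Earliest collision: t=1/5 between 0 and 1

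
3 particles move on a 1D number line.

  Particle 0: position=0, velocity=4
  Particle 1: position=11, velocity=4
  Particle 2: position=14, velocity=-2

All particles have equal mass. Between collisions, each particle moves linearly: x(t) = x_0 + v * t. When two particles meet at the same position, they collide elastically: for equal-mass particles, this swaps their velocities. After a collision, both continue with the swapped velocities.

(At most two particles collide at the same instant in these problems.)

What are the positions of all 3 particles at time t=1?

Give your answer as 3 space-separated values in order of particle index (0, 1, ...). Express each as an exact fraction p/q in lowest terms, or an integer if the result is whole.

Collision at t=1/2: particles 1 and 2 swap velocities; positions: p0=2 p1=13 p2=13; velocities now: v0=4 v1=-2 v2=4
Advance to t=1 (no further collisions before then); velocities: v0=4 v1=-2 v2=4; positions = 4 12 15

Answer: 4 12 15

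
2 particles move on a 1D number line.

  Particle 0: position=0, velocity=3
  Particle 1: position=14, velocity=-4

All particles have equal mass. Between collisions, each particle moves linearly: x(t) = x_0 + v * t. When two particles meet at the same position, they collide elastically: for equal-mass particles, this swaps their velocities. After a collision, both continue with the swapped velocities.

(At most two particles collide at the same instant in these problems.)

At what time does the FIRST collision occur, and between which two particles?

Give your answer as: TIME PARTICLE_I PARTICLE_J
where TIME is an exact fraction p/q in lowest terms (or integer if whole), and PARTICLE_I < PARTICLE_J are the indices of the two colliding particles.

Pair (0,1): pos 0,14 vel 3,-4 -> gap=14, closing at 7/unit, collide at t=2
Earliest collision: t=2 between 0 and 1

Answer: 2 0 1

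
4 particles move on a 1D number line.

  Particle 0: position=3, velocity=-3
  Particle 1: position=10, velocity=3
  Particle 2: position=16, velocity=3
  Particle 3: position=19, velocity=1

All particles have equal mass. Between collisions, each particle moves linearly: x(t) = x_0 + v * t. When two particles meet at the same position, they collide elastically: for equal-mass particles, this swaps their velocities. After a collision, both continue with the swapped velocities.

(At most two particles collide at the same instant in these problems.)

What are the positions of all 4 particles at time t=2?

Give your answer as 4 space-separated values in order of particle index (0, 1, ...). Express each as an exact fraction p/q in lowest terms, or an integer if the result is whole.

Answer: -3 16 21 22

Derivation:
Collision at t=3/2: particles 2 and 3 swap velocities; positions: p0=-3/2 p1=29/2 p2=41/2 p3=41/2; velocities now: v0=-3 v1=3 v2=1 v3=3
Advance to t=2 (no further collisions before then); velocities: v0=-3 v1=3 v2=1 v3=3; positions = -3 16 21 22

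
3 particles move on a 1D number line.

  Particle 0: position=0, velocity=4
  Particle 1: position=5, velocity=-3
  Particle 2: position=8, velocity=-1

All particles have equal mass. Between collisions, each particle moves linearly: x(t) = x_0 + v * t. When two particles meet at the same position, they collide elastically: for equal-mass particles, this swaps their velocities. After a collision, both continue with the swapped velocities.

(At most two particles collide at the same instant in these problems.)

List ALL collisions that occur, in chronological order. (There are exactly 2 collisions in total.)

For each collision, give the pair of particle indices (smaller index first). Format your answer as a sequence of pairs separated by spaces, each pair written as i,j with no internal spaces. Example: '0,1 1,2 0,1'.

Answer: 0,1 1,2

Derivation:
Collision at t=5/7: particles 0 and 1 swap velocities; positions: p0=20/7 p1=20/7 p2=51/7; velocities now: v0=-3 v1=4 v2=-1
Collision at t=8/5: particles 1 and 2 swap velocities; positions: p0=1/5 p1=32/5 p2=32/5; velocities now: v0=-3 v1=-1 v2=4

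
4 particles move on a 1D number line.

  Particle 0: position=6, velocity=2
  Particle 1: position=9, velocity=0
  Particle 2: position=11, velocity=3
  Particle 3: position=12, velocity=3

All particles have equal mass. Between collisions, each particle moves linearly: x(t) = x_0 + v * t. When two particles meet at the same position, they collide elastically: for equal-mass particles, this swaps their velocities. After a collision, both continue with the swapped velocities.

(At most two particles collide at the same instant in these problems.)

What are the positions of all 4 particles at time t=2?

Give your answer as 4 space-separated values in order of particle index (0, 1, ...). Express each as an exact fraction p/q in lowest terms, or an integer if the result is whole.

Answer: 9 10 17 18

Derivation:
Collision at t=3/2: particles 0 and 1 swap velocities; positions: p0=9 p1=9 p2=31/2 p3=33/2; velocities now: v0=0 v1=2 v2=3 v3=3
Advance to t=2 (no further collisions before then); velocities: v0=0 v1=2 v2=3 v3=3; positions = 9 10 17 18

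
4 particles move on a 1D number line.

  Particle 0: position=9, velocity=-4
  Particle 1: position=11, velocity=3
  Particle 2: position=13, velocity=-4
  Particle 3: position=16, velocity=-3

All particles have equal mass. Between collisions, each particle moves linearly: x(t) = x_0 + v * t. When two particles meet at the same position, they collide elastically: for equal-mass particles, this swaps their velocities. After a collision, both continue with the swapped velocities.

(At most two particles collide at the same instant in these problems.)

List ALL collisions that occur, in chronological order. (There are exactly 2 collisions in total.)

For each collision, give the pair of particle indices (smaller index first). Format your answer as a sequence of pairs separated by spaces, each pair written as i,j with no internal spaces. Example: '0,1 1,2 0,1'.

Answer: 1,2 2,3

Derivation:
Collision at t=2/7: particles 1 and 2 swap velocities; positions: p0=55/7 p1=83/7 p2=83/7 p3=106/7; velocities now: v0=-4 v1=-4 v2=3 v3=-3
Collision at t=5/6: particles 2 and 3 swap velocities; positions: p0=17/3 p1=29/3 p2=27/2 p3=27/2; velocities now: v0=-4 v1=-4 v2=-3 v3=3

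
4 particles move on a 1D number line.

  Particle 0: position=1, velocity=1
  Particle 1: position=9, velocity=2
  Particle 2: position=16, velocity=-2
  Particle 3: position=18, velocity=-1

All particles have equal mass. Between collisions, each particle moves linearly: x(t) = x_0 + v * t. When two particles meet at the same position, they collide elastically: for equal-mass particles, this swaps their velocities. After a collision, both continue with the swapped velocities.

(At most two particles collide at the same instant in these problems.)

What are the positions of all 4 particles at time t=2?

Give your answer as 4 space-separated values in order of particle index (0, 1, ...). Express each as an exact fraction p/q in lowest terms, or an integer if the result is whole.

Answer: 3 12 13 16

Derivation:
Collision at t=7/4: particles 1 and 2 swap velocities; positions: p0=11/4 p1=25/2 p2=25/2 p3=65/4; velocities now: v0=1 v1=-2 v2=2 v3=-1
Advance to t=2 (no further collisions before then); velocities: v0=1 v1=-2 v2=2 v3=-1; positions = 3 12 13 16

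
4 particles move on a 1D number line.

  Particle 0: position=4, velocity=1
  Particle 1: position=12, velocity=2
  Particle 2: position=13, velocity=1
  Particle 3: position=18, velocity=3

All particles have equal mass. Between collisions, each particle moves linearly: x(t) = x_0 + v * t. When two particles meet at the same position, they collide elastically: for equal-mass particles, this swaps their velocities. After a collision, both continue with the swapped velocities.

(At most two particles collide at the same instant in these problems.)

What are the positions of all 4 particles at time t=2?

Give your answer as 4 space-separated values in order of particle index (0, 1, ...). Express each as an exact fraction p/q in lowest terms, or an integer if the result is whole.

Collision at t=1: particles 1 and 2 swap velocities; positions: p0=5 p1=14 p2=14 p3=21; velocities now: v0=1 v1=1 v2=2 v3=3
Advance to t=2 (no further collisions before then); velocities: v0=1 v1=1 v2=2 v3=3; positions = 6 15 16 24

Answer: 6 15 16 24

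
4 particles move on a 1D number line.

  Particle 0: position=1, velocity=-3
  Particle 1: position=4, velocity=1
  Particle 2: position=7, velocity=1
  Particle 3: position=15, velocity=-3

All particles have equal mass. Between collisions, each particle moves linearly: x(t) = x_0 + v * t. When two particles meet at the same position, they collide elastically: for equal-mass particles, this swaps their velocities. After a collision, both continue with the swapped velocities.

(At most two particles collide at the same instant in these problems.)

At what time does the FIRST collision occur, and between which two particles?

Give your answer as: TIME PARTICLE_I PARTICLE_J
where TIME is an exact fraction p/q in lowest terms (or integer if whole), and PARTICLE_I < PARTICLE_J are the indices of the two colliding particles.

Answer: 2 2 3

Derivation:
Pair (0,1): pos 1,4 vel -3,1 -> not approaching (rel speed -4 <= 0)
Pair (1,2): pos 4,7 vel 1,1 -> not approaching (rel speed 0 <= 0)
Pair (2,3): pos 7,15 vel 1,-3 -> gap=8, closing at 4/unit, collide at t=2
Earliest collision: t=2 between 2 and 3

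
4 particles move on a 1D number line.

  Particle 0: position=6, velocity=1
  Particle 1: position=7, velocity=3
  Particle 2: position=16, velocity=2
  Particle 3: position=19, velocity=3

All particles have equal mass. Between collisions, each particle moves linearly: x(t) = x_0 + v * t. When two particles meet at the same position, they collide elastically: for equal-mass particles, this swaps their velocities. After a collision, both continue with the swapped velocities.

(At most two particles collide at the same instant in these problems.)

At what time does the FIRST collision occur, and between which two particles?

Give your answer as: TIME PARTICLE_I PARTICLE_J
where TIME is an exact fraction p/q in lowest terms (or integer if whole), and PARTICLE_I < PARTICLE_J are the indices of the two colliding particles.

Answer: 9 1 2

Derivation:
Pair (0,1): pos 6,7 vel 1,3 -> not approaching (rel speed -2 <= 0)
Pair (1,2): pos 7,16 vel 3,2 -> gap=9, closing at 1/unit, collide at t=9
Pair (2,3): pos 16,19 vel 2,3 -> not approaching (rel speed -1 <= 0)
Earliest collision: t=9 between 1 and 2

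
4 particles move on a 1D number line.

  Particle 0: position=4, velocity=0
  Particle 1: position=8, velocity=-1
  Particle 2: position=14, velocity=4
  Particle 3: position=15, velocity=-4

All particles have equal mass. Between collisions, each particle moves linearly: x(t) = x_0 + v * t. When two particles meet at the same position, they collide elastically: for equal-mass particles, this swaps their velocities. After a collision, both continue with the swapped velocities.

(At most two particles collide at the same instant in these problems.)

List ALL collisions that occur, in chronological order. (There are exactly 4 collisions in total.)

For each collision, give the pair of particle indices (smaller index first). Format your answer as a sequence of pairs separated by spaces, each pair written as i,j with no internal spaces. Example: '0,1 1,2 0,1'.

Answer: 2,3 1,2 0,1 1,2

Derivation:
Collision at t=1/8: particles 2 and 3 swap velocities; positions: p0=4 p1=63/8 p2=29/2 p3=29/2; velocities now: v0=0 v1=-1 v2=-4 v3=4
Collision at t=7/3: particles 1 and 2 swap velocities; positions: p0=4 p1=17/3 p2=17/3 p3=70/3; velocities now: v0=0 v1=-4 v2=-1 v3=4
Collision at t=11/4: particles 0 and 1 swap velocities; positions: p0=4 p1=4 p2=21/4 p3=25; velocities now: v0=-4 v1=0 v2=-1 v3=4
Collision at t=4: particles 1 and 2 swap velocities; positions: p0=-1 p1=4 p2=4 p3=30; velocities now: v0=-4 v1=-1 v2=0 v3=4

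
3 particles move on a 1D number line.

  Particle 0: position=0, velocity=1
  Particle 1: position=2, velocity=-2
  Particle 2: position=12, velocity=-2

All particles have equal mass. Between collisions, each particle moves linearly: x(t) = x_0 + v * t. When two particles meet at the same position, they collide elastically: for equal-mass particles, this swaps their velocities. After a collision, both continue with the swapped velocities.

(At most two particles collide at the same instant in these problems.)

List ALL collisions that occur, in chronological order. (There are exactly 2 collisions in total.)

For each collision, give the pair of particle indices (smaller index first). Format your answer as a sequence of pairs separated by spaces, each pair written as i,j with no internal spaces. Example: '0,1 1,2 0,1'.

Answer: 0,1 1,2

Derivation:
Collision at t=2/3: particles 0 and 1 swap velocities; positions: p0=2/3 p1=2/3 p2=32/3; velocities now: v0=-2 v1=1 v2=-2
Collision at t=4: particles 1 and 2 swap velocities; positions: p0=-6 p1=4 p2=4; velocities now: v0=-2 v1=-2 v2=1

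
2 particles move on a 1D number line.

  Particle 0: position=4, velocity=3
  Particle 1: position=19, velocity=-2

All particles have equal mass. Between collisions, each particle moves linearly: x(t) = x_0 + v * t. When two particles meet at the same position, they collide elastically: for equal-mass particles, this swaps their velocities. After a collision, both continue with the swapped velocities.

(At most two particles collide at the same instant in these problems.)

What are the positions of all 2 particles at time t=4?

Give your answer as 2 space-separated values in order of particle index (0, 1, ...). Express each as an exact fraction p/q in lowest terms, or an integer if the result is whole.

Collision at t=3: particles 0 and 1 swap velocities; positions: p0=13 p1=13; velocities now: v0=-2 v1=3
Advance to t=4 (no further collisions before then); velocities: v0=-2 v1=3; positions = 11 16

Answer: 11 16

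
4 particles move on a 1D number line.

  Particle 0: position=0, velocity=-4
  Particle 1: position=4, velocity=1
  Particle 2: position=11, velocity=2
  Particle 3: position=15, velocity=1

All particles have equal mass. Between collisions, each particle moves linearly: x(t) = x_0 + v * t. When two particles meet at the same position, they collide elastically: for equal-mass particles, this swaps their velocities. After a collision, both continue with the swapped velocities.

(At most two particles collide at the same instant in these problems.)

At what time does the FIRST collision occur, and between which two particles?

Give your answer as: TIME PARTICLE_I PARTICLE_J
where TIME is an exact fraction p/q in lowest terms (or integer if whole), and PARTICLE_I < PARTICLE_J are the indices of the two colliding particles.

Answer: 4 2 3

Derivation:
Pair (0,1): pos 0,4 vel -4,1 -> not approaching (rel speed -5 <= 0)
Pair (1,2): pos 4,11 vel 1,2 -> not approaching (rel speed -1 <= 0)
Pair (2,3): pos 11,15 vel 2,1 -> gap=4, closing at 1/unit, collide at t=4
Earliest collision: t=4 between 2 and 3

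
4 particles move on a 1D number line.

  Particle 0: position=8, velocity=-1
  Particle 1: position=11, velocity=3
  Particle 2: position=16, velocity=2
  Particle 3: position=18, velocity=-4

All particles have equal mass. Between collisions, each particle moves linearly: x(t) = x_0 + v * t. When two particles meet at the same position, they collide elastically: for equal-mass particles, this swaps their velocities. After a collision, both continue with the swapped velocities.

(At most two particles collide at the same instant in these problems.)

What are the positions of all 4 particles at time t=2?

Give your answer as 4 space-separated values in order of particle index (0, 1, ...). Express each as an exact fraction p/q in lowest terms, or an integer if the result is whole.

Answer: 6 10 17 20

Derivation:
Collision at t=1/3: particles 2 and 3 swap velocities; positions: p0=23/3 p1=12 p2=50/3 p3=50/3; velocities now: v0=-1 v1=3 v2=-4 v3=2
Collision at t=1: particles 1 and 2 swap velocities; positions: p0=7 p1=14 p2=14 p3=18; velocities now: v0=-1 v1=-4 v2=3 v3=2
Advance to t=2 (no further collisions before then); velocities: v0=-1 v1=-4 v2=3 v3=2; positions = 6 10 17 20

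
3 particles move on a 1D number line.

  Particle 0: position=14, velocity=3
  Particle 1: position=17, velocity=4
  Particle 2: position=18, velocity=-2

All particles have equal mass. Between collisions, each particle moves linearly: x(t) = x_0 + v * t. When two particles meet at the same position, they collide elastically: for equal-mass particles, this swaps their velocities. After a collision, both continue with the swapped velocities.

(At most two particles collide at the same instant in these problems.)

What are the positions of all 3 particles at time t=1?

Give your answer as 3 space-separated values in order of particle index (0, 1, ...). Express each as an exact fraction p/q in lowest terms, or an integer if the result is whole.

Collision at t=1/6: particles 1 and 2 swap velocities; positions: p0=29/2 p1=53/3 p2=53/3; velocities now: v0=3 v1=-2 v2=4
Collision at t=4/5: particles 0 and 1 swap velocities; positions: p0=82/5 p1=82/5 p2=101/5; velocities now: v0=-2 v1=3 v2=4
Advance to t=1 (no further collisions before then); velocities: v0=-2 v1=3 v2=4; positions = 16 17 21

Answer: 16 17 21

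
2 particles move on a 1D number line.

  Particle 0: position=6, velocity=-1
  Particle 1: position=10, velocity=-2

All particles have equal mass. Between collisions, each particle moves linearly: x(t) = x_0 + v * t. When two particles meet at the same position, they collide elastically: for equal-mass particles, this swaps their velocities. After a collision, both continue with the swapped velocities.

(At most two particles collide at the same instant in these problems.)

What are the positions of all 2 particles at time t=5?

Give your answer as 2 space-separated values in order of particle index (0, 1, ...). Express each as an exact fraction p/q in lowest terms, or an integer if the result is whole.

Answer: 0 1

Derivation:
Collision at t=4: particles 0 and 1 swap velocities; positions: p0=2 p1=2; velocities now: v0=-2 v1=-1
Advance to t=5 (no further collisions before then); velocities: v0=-2 v1=-1; positions = 0 1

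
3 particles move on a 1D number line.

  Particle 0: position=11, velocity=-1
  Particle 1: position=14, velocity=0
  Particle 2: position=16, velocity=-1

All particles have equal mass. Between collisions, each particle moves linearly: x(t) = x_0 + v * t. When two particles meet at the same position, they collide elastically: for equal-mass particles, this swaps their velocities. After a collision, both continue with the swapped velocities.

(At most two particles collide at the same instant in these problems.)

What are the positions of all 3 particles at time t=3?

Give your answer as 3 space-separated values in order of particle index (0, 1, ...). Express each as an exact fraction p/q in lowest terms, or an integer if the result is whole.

Answer: 8 13 14

Derivation:
Collision at t=2: particles 1 and 2 swap velocities; positions: p0=9 p1=14 p2=14; velocities now: v0=-1 v1=-1 v2=0
Advance to t=3 (no further collisions before then); velocities: v0=-1 v1=-1 v2=0; positions = 8 13 14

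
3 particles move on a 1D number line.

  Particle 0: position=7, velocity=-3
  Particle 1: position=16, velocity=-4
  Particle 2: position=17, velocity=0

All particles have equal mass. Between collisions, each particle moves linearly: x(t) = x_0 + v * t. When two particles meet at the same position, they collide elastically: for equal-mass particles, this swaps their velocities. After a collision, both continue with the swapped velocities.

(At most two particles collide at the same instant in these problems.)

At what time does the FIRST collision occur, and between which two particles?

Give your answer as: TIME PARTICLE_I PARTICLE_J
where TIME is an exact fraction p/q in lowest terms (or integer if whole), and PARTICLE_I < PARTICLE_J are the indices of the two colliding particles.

Answer: 9 0 1

Derivation:
Pair (0,1): pos 7,16 vel -3,-4 -> gap=9, closing at 1/unit, collide at t=9
Pair (1,2): pos 16,17 vel -4,0 -> not approaching (rel speed -4 <= 0)
Earliest collision: t=9 between 0 and 1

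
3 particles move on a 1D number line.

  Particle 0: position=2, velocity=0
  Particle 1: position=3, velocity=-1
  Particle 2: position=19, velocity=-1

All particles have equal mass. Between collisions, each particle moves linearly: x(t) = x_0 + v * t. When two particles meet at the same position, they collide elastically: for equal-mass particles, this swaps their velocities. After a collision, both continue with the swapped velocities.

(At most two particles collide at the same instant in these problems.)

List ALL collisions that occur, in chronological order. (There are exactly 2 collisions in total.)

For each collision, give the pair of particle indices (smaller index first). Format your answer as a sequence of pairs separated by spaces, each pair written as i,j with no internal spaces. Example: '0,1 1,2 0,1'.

Collision at t=1: particles 0 and 1 swap velocities; positions: p0=2 p1=2 p2=18; velocities now: v0=-1 v1=0 v2=-1
Collision at t=17: particles 1 and 2 swap velocities; positions: p0=-14 p1=2 p2=2; velocities now: v0=-1 v1=-1 v2=0

Answer: 0,1 1,2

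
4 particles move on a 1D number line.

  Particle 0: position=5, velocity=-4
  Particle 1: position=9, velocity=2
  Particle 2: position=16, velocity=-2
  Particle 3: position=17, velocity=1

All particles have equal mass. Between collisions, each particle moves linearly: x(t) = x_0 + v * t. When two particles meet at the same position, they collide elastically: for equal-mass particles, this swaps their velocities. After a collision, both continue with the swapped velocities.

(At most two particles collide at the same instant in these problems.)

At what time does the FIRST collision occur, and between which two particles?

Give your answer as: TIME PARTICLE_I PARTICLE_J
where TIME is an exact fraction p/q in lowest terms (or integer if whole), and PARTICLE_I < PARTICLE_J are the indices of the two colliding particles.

Answer: 7/4 1 2

Derivation:
Pair (0,1): pos 5,9 vel -4,2 -> not approaching (rel speed -6 <= 0)
Pair (1,2): pos 9,16 vel 2,-2 -> gap=7, closing at 4/unit, collide at t=7/4
Pair (2,3): pos 16,17 vel -2,1 -> not approaching (rel speed -3 <= 0)
Earliest collision: t=7/4 between 1 and 2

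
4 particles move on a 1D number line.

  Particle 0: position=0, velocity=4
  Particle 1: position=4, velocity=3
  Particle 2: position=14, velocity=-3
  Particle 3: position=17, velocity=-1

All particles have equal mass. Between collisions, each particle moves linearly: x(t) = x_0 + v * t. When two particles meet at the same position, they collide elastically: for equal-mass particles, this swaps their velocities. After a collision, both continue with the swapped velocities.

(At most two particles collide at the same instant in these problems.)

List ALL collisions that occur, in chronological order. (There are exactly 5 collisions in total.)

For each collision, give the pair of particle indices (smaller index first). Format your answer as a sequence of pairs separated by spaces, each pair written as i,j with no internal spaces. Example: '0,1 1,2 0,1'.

Answer: 1,2 0,1 2,3 1,2 2,3

Derivation:
Collision at t=5/3: particles 1 and 2 swap velocities; positions: p0=20/3 p1=9 p2=9 p3=46/3; velocities now: v0=4 v1=-3 v2=3 v3=-1
Collision at t=2: particles 0 and 1 swap velocities; positions: p0=8 p1=8 p2=10 p3=15; velocities now: v0=-3 v1=4 v2=3 v3=-1
Collision at t=13/4: particles 2 and 3 swap velocities; positions: p0=17/4 p1=13 p2=55/4 p3=55/4; velocities now: v0=-3 v1=4 v2=-1 v3=3
Collision at t=17/5: particles 1 and 2 swap velocities; positions: p0=19/5 p1=68/5 p2=68/5 p3=71/5; velocities now: v0=-3 v1=-1 v2=4 v3=3
Collision at t=4: particles 2 and 3 swap velocities; positions: p0=2 p1=13 p2=16 p3=16; velocities now: v0=-3 v1=-1 v2=3 v3=4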